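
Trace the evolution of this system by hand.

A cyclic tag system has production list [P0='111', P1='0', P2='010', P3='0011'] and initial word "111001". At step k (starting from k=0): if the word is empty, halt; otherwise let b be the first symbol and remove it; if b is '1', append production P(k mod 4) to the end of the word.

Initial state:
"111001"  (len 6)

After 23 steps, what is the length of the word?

t=0: "111001"  (len 6)
t=1: "11001111"  (len 8)
t=2: "10011110"  (len 8)
t=3: "0011110010"  (len 10)
t=4: "011110010"  (len 9)
t=5: "11110010"  (len 8)
t=6: "11100100"  (len 8)
t=7: "1100100010"  (len 10)
t=8: "1001000100011"  (len 13)
t=9: "001000100011111"  (len 15)
t=10: "01000100011111"  (len 14)
t=11: "1000100011111"  (len 13)
t=12: "0001000111110011"  (len 16)
t=13: "001000111110011"  (len 15)
t=14: "01000111110011"  (len 14)
t=15: "1000111110011"  (len 13)
t=16: "0001111100110011"  (len 16)
t=17: "001111100110011"  (len 15)
t=18: "01111100110011"  (len 14)
t=19: "1111100110011"  (len 13)
t=20: "1111001100110011"  (len 16)
t=21: "111001100110011111"  (len 18)
t=22: "110011001100111110"  (len 18)
t=23: "10011001100111110010"  (len 20)

20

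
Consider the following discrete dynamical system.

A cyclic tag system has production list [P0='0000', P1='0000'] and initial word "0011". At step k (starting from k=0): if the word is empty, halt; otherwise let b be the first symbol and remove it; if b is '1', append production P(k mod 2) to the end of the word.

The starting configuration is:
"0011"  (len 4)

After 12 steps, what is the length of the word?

t=0: "0011"  (len 4)
t=1: "011"  (len 3)
t=2: "11"  (len 2)
t=3: "10000"  (len 5)
t=4: "00000000"  (len 8)
t=5: "0000000"  (len 7)
t=6: "000000"  (len 6)
t=7: "00000"  (len 5)
t=8: "0000"  (len 4)
t=9: "000"  (len 3)
t=10: "00"  (len 2)
t=11: "0"  (len 1)
t=12: (halted — word empty)

0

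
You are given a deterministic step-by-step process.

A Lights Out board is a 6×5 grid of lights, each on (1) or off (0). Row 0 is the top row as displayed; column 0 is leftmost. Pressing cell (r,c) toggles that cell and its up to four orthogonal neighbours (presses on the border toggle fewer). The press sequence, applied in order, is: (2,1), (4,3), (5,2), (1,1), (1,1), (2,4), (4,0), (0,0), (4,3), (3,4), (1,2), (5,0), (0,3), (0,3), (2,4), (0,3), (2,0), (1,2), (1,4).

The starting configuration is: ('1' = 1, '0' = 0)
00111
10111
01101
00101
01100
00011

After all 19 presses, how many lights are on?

[0] 00111
10111
01101
00101
01100
00011
[1] 00111
11111
10001
01101
01100
00011
[2] 00111
11111
10001
01111
01011
00001
[3] 00111
11111
10001
01111
01111
01111
[4] 01111
00011
11001
01111
01111
01111
[5] 00111
11111
10001
01111
01111
01111
[6] 00111
11110
10010
01110
01111
01111
[7] 00111
11110
10010
11110
10111
11111
[8] 11111
01110
10010
11110
10111
11111
[9] 11111
01110
10010
11100
10000
11101
[10] 11111
01110
10011
11111
10001
11101
[11] 11011
00000
10111
11111
10001
11101
[12] 11011
00000
10111
11111
00001
00101
[13] 11100
00010
10111
11111
00001
00101
[14] 11011
00000
10111
11111
00001
00101
[15] 11011
00001
10100
11110
00001
00101
[16] 11100
00011
10100
11110
00001
00101
[17] 11100
10011
01100
01110
00001
00101
[18] 11000
11101
01000
01110
00001
00101
[19] 11001
11110
01001
01110
00001
00101

15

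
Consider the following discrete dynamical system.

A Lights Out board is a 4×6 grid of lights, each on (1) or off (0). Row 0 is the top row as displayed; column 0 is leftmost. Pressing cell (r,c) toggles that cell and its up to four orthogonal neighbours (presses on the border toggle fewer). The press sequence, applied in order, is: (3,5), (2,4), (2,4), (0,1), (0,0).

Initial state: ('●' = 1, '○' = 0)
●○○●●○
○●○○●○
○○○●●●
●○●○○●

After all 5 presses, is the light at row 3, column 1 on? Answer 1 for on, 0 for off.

0

t=0: ●○○●●○
○●○○●○
○○○●●●
●○●○○●
t=1: ●○○●●○
○●○○●○
○○○●●○
●○●○●○
t=2: ●○○●●○
○●○○○○
○○○○○●
●○●○○○
t=3: ●○○●●○
○●○○●○
○○○●●○
●○●○●○
t=4: ○●●●●○
○○○○●○
○○○●●○
●○●○●○
t=5: ●○●●●○
●○○○●○
○○○●●○
●○●○●○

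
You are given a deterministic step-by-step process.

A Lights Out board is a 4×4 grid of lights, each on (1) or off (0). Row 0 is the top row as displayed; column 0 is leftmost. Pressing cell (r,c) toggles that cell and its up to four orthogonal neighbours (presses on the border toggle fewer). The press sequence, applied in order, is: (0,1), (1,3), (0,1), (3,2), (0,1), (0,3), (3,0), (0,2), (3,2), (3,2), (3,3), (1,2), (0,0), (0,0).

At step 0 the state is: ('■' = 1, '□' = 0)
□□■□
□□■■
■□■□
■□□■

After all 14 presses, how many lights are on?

[0] □□■□
□□■■
■□■□
■□□■
[1] ■■□□
□■■■
■□■□
■□□■
[2] ■■□■
□■□□
■□■■
■□□■
[3] □□■■
□□□□
■□■■
■□□■
[4] □□■■
□□□□
■□□■
■■■□
[5] ■■□■
□■□□
■□□■
■■■□
[6] ■■■□
□■□■
■□□■
■■■□
[7] ■■■□
□■□■
□□□■
□□■□
[8] ■□□■
□■■■
□□□■
□□■□
[9] ■□□■
□■■■
□□■■
□■□■
[10] ■□□■
□■■■
□□□■
□□■□
[11] ■□□■
□■■■
□□□□
□□□■
[12] ■□■■
□□□□
□□■□
□□□■
[13] □■■■
■□□□
□□■□
□□□■
[14] ■□■■
□□□□
□□■□
□□□■

5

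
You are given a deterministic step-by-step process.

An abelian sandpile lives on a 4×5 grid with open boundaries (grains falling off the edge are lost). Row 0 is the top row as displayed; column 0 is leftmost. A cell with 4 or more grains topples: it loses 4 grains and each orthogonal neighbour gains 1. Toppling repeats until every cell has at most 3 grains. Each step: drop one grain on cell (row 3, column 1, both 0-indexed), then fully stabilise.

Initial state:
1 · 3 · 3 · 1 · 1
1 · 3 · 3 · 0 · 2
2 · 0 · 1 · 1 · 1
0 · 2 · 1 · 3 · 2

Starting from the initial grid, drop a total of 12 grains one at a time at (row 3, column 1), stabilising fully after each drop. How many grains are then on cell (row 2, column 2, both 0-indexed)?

gen 0: 1 · 3 · 3 · 1 · 1
1 · 3 · 3 · 0 · 2
2 · 0 · 1 · 1 · 1
0 · 2 · 1 · 3 · 2
gen 1: 1 · 3 · 3 · 1 · 1
1 · 3 · 3 · 0 · 2
2 · 0 · 1 · 1 · 1
0 · 3 · 1 · 3 · 2
gen 2: 1 · 3 · 3 · 1 · 1
1 · 3 · 3 · 0 · 2
2 · 1 · 1 · 1 · 1
1 · 0 · 2 · 3 · 2
gen 3: 1 · 3 · 3 · 1 · 1
1 · 3 · 3 · 0 · 2
2 · 1 · 1 · 1 · 1
1 · 1 · 2 · 3 · 2
gen 4: 1 · 3 · 3 · 1 · 1
1 · 3 · 3 · 0 · 2
2 · 1 · 1 · 1 · 1
1 · 2 · 2 · 3 · 2
gen 5: 1 · 3 · 3 · 1 · 1
1 · 3 · 3 · 0 · 2
2 · 1 · 1 · 1 · 1
1 · 3 · 2 · 3 · 2
gen 6: 1 · 3 · 3 · 1 · 1
1 · 3 · 3 · 0 · 2
2 · 2 · 1 · 1 · 1
2 · 0 · 3 · 3 · 2
gen 7: 1 · 3 · 3 · 1 · 1
1 · 3 · 3 · 0 · 2
2 · 2 · 1 · 1 · 1
2 · 1 · 3 · 3 · 2
gen 8: 1 · 3 · 3 · 1 · 1
1 · 3 · 3 · 0 · 2
2 · 2 · 1 · 1 · 1
2 · 2 · 3 · 3 · 2
gen 9: 1 · 3 · 3 · 1 · 1
1 · 3 · 3 · 0 · 2
2 · 2 · 1 · 1 · 1
2 · 3 · 3 · 3 · 2
gen 10: 1 · 3 · 3 · 1 · 1
1 · 3 · 3 · 0 · 2
2 · 3 · 2 · 2 · 1
3 · 1 · 1 · 0 · 3
gen 11: 1 · 3 · 3 · 1 · 1
1 · 3 · 3 · 0 · 2
2 · 3 · 2 · 2 · 1
3 · 2 · 1 · 0 · 3
gen 12: 1 · 3 · 3 · 1 · 1
1 · 3 · 3 · 0 · 2
2 · 3 · 2 · 2 · 1
3 · 3 · 1 · 0 · 3

2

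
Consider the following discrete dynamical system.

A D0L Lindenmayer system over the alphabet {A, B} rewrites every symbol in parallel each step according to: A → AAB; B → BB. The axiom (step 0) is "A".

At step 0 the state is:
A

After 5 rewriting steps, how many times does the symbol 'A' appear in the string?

step 0: A
step 1: AAB
step 2: AABAABBB
step 3: AABAABBBAABAABBBBBBB
step 4: AABAABBBAABAABBBBBBBAABAABBBAABAABBBBBBBBBBBBBBB
step 5: AABAABBBAABAABBBBBBBAABAABBBAABAABBBBBBBBBBBBBBBAABAABBBAABAABBBBBBBAABAABBBAABAABBBBBBBBBBBBBBBBBBBBBBBBBBBBBBB

32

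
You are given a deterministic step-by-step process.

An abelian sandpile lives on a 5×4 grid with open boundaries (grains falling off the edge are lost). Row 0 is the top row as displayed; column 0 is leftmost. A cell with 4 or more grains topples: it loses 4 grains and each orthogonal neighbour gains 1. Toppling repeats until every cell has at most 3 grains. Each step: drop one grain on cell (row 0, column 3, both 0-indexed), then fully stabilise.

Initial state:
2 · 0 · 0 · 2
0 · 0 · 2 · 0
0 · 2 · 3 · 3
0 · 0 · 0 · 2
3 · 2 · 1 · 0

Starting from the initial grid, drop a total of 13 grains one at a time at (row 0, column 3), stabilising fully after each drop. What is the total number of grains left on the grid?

gen 0: 2 · 0 · 0 · 2
0 · 0 · 2 · 0
0 · 2 · 3 · 3
0 · 0 · 0 · 2
3 · 2 · 1 · 0
gen 1: 2 · 0 · 0 · 3
0 · 0 · 2 · 0
0 · 2 · 3 · 3
0 · 0 · 0 · 2
3 · 2 · 1 · 0
gen 2: 2 · 0 · 1 · 0
0 · 0 · 2 · 1
0 · 2 · 3 · 3
0 · 0 · 0 · 2
3 · 2 · 1 · 0
gen 3: 2 · 0 · 1 · 1
0 · 0 · 2 · 1
0 · 2 · 3 · 3
0 · 0 · 0 · 2
3 · 2 · 1 · 0
gen 4: 2 · 0 · 1 · 2
0 · 0 · 2 · 1
0 · 2 · 3 · 3
0 · 0 · 0 · 2
3 · 2 · 1 · 0
gen 5: 2 · 0 · 1 · 3
0 · 0 · 2 · 1
0 · 2 · 3 · 3
0 · 0 · 0 · 2
3 · 2 · 1 · 0
gen 6: 2 · 0 · 2 · 0
0 · 0 · 2 · 2
0 · 2 · 3 · 3
0 · 0 · 0 · 2
3 · 2 · 1 · 0
gen 7: 2 · 0 · 2 · 1
0 · 0 · 2 · 2
0 · 2 · 3 · 3
0 · 0 · 0 · 2
3 · 2 · 1 · 0
gen 8: 2 · 0 · 2 · 2
0 · 0 · 2 · 2
0 · 2 · 3 · 3
0 · 0 · 0 · 2
3 · 2 · 1 · 0
gen 9: 2 · 0 · 2 · 3
0 · 0 · 2 · 2
0 · 2 · 3 · 3
0 · 0 · 0 · 2
3 · 2 · 1 · 0
gen 10: 2 · 0 · 3 · 0
0 · 0 · 2 · 3
0 · 2 · 3 · 3
0 · 0 · 0 · 2
3 · 2 · 1 · 0
gen 11: 2 · 0 · 3 · 1
0 · 0 · 2 · 3
0 · 2 · 3 · 3
0 · 0 · 0 · 2
3 · 2 · 1 · 0
gen 12: 2 · 0 · 3 · 2
0 · 0 · 2 · 3
0 · 2 · 3 · 3
0 · 0 · 0 · 2
3 · 2 · 1 · 0
gen 13: 2 · 0 · 3 · 3
0 · 0 · 2 · 3
0 · 2 · 3 · 3
0 · 0 · 0 · 2
3 · 2 · 1 · 0

29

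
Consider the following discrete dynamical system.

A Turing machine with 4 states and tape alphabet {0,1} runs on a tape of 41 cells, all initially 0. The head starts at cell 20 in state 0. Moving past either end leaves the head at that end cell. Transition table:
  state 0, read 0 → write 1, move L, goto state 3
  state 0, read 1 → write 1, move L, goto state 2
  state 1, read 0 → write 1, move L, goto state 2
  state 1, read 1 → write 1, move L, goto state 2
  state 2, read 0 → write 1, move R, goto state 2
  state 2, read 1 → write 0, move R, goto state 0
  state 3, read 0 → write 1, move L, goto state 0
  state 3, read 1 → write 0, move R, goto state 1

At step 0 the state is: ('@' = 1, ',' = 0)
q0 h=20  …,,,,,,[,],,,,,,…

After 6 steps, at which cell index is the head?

14

gen 0: q0 h=20  …,,,,,,[,],,,,,,…
gen 1: q3 h=19  …,,,,,,[,]@,,,,,…
gen 2: q0 h=18  …,,,,,,[,]@@,,,,…
gen 3: q3 h=17  …,,,,,,[,]@@@,,,…
gen 4: q0 h=16  …,,,,,,[,]@@@@,,…
gen 5: q3 h=15  …,,,,,,[,]@@@@@,…
gen 6: q0 h=14  …,,,,,,[,]@@@@@@…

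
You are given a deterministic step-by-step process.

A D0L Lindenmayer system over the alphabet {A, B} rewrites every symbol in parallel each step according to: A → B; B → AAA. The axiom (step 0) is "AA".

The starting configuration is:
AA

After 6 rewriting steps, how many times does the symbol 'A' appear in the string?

0) AA
1) BB
2) AAAAAA
3) BBBBBB
4) AAAAAAAAAAAAAAAAAA
5) BBBBBBBBBBBBBBBBBB
6) AAAAAAAAAAAAAAAAAAAAAAAAAAAAAAAAAAAAAAAAAAAAAAAAAAAAAA

54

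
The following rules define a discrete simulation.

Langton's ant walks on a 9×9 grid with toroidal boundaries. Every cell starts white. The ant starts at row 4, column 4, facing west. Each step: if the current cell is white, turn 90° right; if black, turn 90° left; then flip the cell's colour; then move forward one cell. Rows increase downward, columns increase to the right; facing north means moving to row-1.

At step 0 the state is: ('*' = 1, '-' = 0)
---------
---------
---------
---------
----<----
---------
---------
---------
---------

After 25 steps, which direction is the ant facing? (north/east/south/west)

north

[0] ---------
---------
---------
---------
----<----
---------
---------
---------
---------
[1] ---------
---------
---------
----^----
----*----
---------
---------
---------
---------
[2] ---------
---------
---------
----*>---
----*----
---------
---------
---------
---------
[3] ---------
---------
---------
----**---
----*v---
---------
---------
---------
---------
[4] ---------
---------
---------
----**---
----<*---
---------
---------
---------
---------
[5] ---------
---------
---------
----**---
-----*---
----v----
---------
---------
---------
[6] ---------
---------
---------
----**---
-----*---
---<*----
---------
---------
---------
[7] ---------
---------
---------
----**---
---^-*---
---**----
---------
---------
---------
[8] ---------
---------
---------
----**---
---*>*---
---**----
---------
---------
---------
[9] ---------
---------
---------
----**---
---***---
---*v----
---------
---------
---------
[10] ---------
---------
---------
----**---
---***---
---*->---
---------
---------
---------
[11] ---------
---------
---------
----**---
---***---
---*-*---
-----v---
---------
---------
[12] ---------
---------
---------
----**---
---***---
---*-*---
----<*---
---------
---------
[13] ---------
---------
---------
----**---
---***---
---*^*---
----**---
---------
---------
[14] ---------
---------
---------
----**---
---***---
---**>---
----**---
---------
---------
[15] ---------
---------
---------
----**---
---**^---
---**----
----**---
---------
---------
[16] ---------
---------
---------
----**---
---*<----
---**----
----**---
---------
---------
[17] ---------
---------
---------
----**---
---*-----
---*v----
----**---
---------
---------
[18] ---------
---------
---------
----**---
---*-----
---*->---
----**---
---------
---------
[19] ---------
---------
---------
----**---
---*-----
---*-*---
----*v---
---------
---------
[20] ---------
---------
---------
----**---
---*-----
---*-*---
----*->--
---------
---------
[21] ---------
---------
---------
----**---
---*-----
---*-*---
----*-*--
------v--
---------
[22] ---------
---------
---------
----**---
---*-----
---*-*---
----*-*--
-----<*--
---------
[23] ---------
---------
---------
----**---
---*-----
---*-*---
----*^*--
-----**--
---------
[24] ---------
---------
---------
----**---
---*-----
---*-*---
----**>--
-----**--
---------
[25] ---------
---------
---------
----**---
---*-----
---*-*^--
----**---
-----**--
---------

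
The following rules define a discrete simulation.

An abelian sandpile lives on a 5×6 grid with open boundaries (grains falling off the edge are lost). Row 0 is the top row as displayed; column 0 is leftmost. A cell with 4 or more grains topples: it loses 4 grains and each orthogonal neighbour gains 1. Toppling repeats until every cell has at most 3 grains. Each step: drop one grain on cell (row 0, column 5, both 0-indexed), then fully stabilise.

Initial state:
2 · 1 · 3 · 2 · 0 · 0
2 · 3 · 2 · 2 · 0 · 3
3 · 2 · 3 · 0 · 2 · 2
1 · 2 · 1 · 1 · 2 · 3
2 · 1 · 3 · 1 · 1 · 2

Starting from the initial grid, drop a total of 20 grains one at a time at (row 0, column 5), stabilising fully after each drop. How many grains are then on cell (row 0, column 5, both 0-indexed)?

3

t=0: 2 · 1 · 3 · 2 · 0 · 0
2 · 3 · 2 · 2 · 0 · 3
3 · 2 · 3 · 0 · 2 · 2
1 · 2 · 1 · 1 · 2 · 3
2 · 1 · 3 · 1 · 1 · 2
t=1: 2 · 1 · 3 · 2 · 0 · 1
2 · 3 · 2 · 2 · 0 · 3
3 · 2 · 3 · 0 · 2 · 2
1 · 2 · 1 · 1 · 2 · 3
2 · 1 · 3 · 1 · 1 · 2
t=2: 2 · 1 · 3 · 2 · 0 · 2
2 · 3 · 2 · 2 · 0 · 3
3 · 2 · 3 · 0 · 2 · 2
1 · 2 · 1 · 1 · 2 · 3
2 · 1 · 3 · 1 · 1 · 2
t=3: 2 · 1 · 3 · 2 · 0 · 3
2 · 3 · 2 · 2 · 0 · 3
3 · 2 · 3 · 0 · 2 · 2
1 · 2 · 1 · 1 · 2 · 3
2 · 1 · 3 · 1 · 1 · 2
t=4: 2 · 1 · 3 · 2 · 1 · 1
2 · 3 · 2 · 2 · 1 · 0
3 · 2 · 3 · 0 · 2 · 3
1 · 2 · 1 · 1 · 2 · 3
2 · 1 · 3 · 1 · 1 · 2
t=5: 2 · 1 · 3 · 2 · 1 · 2
2 · 3 · 2 · 2 · 1 · 0
3 · 2 · 3 · 0 · 2 · 3
1 · 2 · 1 · 1 · 2 · 3
2 · 1 · 3 · 1 · 1 · 2
t=6: 2 · 1 · 3 · 2 · 1 · 3
2 · 3 · 2 · 2 · 1 · 0
3 · 2 · 3 · 0 · 2 · 3
1 · 2 · 1 · 1 · 2 · 3
2 · 1 · 3 · 1 · 1 · 2
t=7: 2 · 1 · 3 · 2 · 2 · 0
2 · 3 · 2 · 2 · 1 · 1
3 · 2 · 3 · 0 · 2 · 3
1 · 2 · 1 · 1 · 2 · 3
2 · 1 · 3 · 1 · 1 · 2
t=8: 2 · 1 · 3 · 2 · 2 · 1
2 · 3 · 2 · 2 · 1 · 1
3 · 2 · 3 · 0 · 2 · 3
1 · 2 · 1 · 1 · 2 · 3
2 · 1 · 3 · 1 · 1 · 2
t=9: 2 · 1 · 3 · 2 · 2 · 2
2 · 3 · 2 · 2 · 1 · 1
3 · 2 · 3 · 0 · 2 · 3
1 · 2 · 1 · 1 · 2 · 3
2 · 1 · 3 · 1 · 1 · 2
t=10: 2 · 1 · 3 · 2 · 2 · 3
2 · 3 · 2 · 2 · 1 · 1
3 · 2 · 3 · 0 · 2 · 3
1 · 2 · 1 · 1 · 2 · 3
2 · 1 · 3 · 1 · 1 · 2
t=11: 2 · 1 · 3 · 2 · 3 · 0
2 · 3 · 2 · 2 · 1 · 2
3 · 2 · 3 · 0 · 2 · 3
1 · 2 · 1 · 1 · 2 · 3
2 · 1 · 3 · 1 · 1 · 2
t=12: 2 · 1 · 3 · 2 · 3 · 1
2 · 3 · 2 · 2 · 1 · 2
3 · 2 · 3 · 0 · 2 · 3
1 · 2 · 1 · 1 · 2 · 3
2 · 1 · 3 · 1 · 1 · 2
t=13: 2 · 1 · 3 · 2 · 3 · 2
2 · 3 · 2 · 2 · 1 · 2
3 · 2 · 3 · 0 · 2 · 3
1 · 2 · 1 · 1 · 2 · 3
2 · 1 · 3 · 1 · 1 · 2
t=14: 2 · 1 · 3 · 2 · 3 · 3
2 · 3 · 2 · 2 · 1 · 2
3 · 2 · 3 · 0 · 2 · 3
1 · 2 · 1 · 1 · 2 · 3
2 · 1 · 3 · 1 · 1 · 2
t=15: 2 · 1 · 3 · 3 · 0 · 1
2 · 3 · 2 · 2 · 2 · 3
3 · 2 · 3 · 0 · 2 · 3
1 · 2 · 1 · 1 · 2 · 3
2 · 1 · 3 · 1 · 1 · 2
t=16: 2 · 1 · 3 · 3 · 0 · 2
2 · 3 · 2 · 2 · 2 · 3
3 · 2 · 3 · 0 · 2 · 3
1 · 2 · 1 · 1 · 2 · 3
2 · 1 · 3 · 1 · 1 · 2
t=17: 2 · 1 · 3 · 3 · 0 · 3
2 · 3 · 2 · 2 · 2 · 3
3 · 2 · 3 · 0 · 2 · 3
1 · 2 · 1 · 1 · 2 · 3
2 · 1 · 3 · 1 · 1 · 2
t=18: 2 · 1 · 3 · 3 · 1 · 1
2 · 3 · 2 · 2 · 3 · 1
3 · 2 · 3 · 0 · 3 · 1
1 · 2 · 1 · 1 · 3 · 0
2 · 1 · 3 · 1 · 1 · 3
t=19: 2 · 1 · 3 · 3 · 1 · 2
2 · 3 · 2 · 2 · 3 · 1
3 · 2 · 3 · 0 · 3 · 1
1 · 2 · 1 · 1 · 3 · 0
2 · 1 · 3 · 1 · 1 · 3
t=20: 2 · 1 · 3 · 3 · 1 · 3
2 · 3 · 2 · 2 · 3 · 1
3 · 2 · 3 · 0 · 3 · 1
1 · 2 · 1 · 1 · 3 · 0
2 · 1 · 3 · 1 · 1 · 3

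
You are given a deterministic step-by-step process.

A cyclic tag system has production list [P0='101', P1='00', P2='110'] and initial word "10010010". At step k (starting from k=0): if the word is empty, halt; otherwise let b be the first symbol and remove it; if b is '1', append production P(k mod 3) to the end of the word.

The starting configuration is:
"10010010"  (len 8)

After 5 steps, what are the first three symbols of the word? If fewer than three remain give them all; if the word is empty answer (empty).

t=0: "10010010"  (len 8)
t=1: "0010010101"  (len 10)
t=2: "010010101"  (len 9)
t=3: "10010101"  (len 8)
t=4: "0010101101"  (len 10)
t=5: "010101101"  (len 9)

010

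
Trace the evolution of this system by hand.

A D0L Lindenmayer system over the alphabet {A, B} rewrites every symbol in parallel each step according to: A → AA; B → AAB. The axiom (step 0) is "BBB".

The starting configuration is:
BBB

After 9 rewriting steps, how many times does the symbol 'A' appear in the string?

step 0: BBB
step 1: AABAABAAB
step 2: AAAAAABAAAAAABAAAAAAB
step 3: AAAAAAAAAAAAAABAAAAAAAAAAAAAABAAAAAAAAAAAAAAB
step 4: AAAAAAAAAAAAAAAAAAAAAAAAAAAAAABAAAAAAAAAAAAAAAAAAAAAAAAAAAAAABAAAAAAAAAAAAAAAAAAAAAAAAAAAAAAB
step 5: AAAAAAAAAAAAAAAAAAAAAAAAAAAAAAAAAAAAAAAAAAAAAAAAAAAAAAAAAA…AAAAAAAAAAAAAAAAAAAAAAAAAAAAAAAAAAAAAAAAAAAAAAAAAAAAAAAAAB  (len 189)
step 6: AAAAAAAAAAAAAAAAAAAAAAAAAAAAAAAAAAAAAAAAAAAAAAAAAAAAAAAAAA…AAAAAAAAAAAAAAAAAAAAAAAAAAAAAAAAAAAAAAAAAAAAAAAAAAAAAAAAAB  (len 381)
step 7: AAAAAAAAAAAAAAAAAAAAAAAAAAAAAAAAAAAAAAAAAAAAAAAAAAAAAAAAAA…AAAAAAAAAAAAAAAAAAAAAAAAAAAAAAAAAAAAAAAAAAAAAAAAAAAAAAAAAB  (len 765)
step 8: AAAAAAAAAAAAAAAAAAAAAAAAAAAAAAAAAAAAAAAAAAAAAAAAAAAAAAAAAA…AAAAAAAAAAAAAAAAAAAAAAAAAAAAAAAAAAAAAAAAAAAAAAAAAAAAAAAAAB  (len 1533)
step 9: AAAAAAAAAAAAAAAAAAAAAAAAAAAAAAAAAAAAAAAAAAAAAAAAAAAAAAAAAA…AAAAAAAAAAAAAAAAAAAAAAAAAAAAAAAAAAAAAAAAAAAAAAAAAAAAAAAAAB  (len 3069)

3066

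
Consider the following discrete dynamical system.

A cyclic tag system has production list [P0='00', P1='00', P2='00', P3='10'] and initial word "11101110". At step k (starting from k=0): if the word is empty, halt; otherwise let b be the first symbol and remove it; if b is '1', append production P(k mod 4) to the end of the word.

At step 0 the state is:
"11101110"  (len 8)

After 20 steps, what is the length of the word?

0

0) "11101110"  (len 8)
1) "110111000"  (len 9)
2) "1011100000"  (len 10)
3) "01110000000"  (len 11)
4) "1110000000"  (len 10)
5) "11000000000"  (len 11)
6) "100000000000"  (len 12)
7) "0000000000000"  (len 13)
8) "000000000000"  (len 12)
9) "00000000000"  (len 11)
10) "0000000000"  (len 10)
11) "000000000"  (len 9)
12) "00000000"  (len 8)
13) "0000000"  (len 7)
14) "000000"  (len 6)
15) "00000"  (len 5)
16) "0000"  (len 4)
17) "000"  (len 3)
18) "00"  (len 2)
19) "0"  (len 1)
20) (halted — word empty)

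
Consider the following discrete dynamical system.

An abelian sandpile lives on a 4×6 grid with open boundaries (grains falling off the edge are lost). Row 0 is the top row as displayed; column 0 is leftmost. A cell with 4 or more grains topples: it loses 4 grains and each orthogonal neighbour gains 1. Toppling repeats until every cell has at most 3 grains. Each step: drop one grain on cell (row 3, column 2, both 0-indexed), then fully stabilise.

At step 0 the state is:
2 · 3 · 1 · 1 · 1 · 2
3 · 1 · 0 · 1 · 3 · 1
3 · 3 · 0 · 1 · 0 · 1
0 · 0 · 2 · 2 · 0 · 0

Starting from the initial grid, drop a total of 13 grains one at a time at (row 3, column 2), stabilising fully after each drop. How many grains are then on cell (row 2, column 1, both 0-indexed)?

t=0: 2 · 3 · 1 · 1 · 1 · 2
3 · 1 · 0 · 1 · 3 · 1
3 · 3 · 0 · 1 · 0 · 1
0 · 0 · 2 · 2 · 0 · 0
t=1: 2 · 3 · 1 · 1 · 1 · 2
3 · 1 · 0 · 1 · 3 · 1
3 · 3 · 0 · 1 · 0 · 1
0 · 0 · 3 · 2 · 0 · 0
t=2: 2 · 3 · 1 · 1 · 1 · 2
3 · 1 · 0 · 1 · 3 · 1
3 · 3 · 1 · 1 · 0 · 1
0 · 1 · 0 · 3 · 0 · 0
t=3: 2 · 3 · 1 · 1 · 1 · 2
3 · 1 · 0 · 1 · 3 · 1
3 · 3 · 1 · 1 · 0 · 1
0 · 1 · 1 · 3 · 0 · 0
t=4: 2 · 3 · 1 · 1 · 1 · 2
3 · 1 · 0 · 1 · 3 · 1
3 · 3 · 1 · 1 · 0 · 1
0 · 1 · 2 · 3 · 0 · 0
t=5: 2 · 3 · 1 · 1 · 1 · 2
3 · 1 · 0 · 1 · 3 · 1
3 · 3 · 1 · 1 · 0 · 1
0 · 1 · 3 · 3 · 0 · 0
t=6: 2 · 3 · 1 · 1 · 1 · 2
3 · 1 · 0 · 1 · 3 · 1
3 · 3 · 2 · 2 · 0 · 1
0 · 2 · 1 · 0 · 1 · 0
t=7: 2 · 3 · 1 · 1 · 1 · 2
3 · 1 · 0 · 1 · 3 · 1
3 · 3 · 2 · 2 · 0 · 1
0 · 2 · 2 · 0 · 1 · 0
t=8: 2 · 3 · 1 · 1 · 1 · 2
3 · 1 · 0 · 1 · 3 · 1
3 · 3 · 2 · 2 · 0 · 1
0 · 2 · 3 · 0 · 1 · 0
t=9: 2 · 3 · 1 · 1 · 1 · 2
3 · 1 · 0 · 1 · 3 · 1
3 · 3 · 3 · 2 · 0 · 1
0 · 3 · 0 · 1 · 1 · 0
t=10: 2 · 3 · 1 · 1 · 1 · 2
3 · 1 · 0 · 1 · 3 · 1
3 · 3 · 3 · 2 · 0 · 1
0 · 3 · 1 · 1 · 1 · 0
t=11: 2 · 3 · 1 · 1 · 1 · 2
3 · 1 · 0 · 1 · 3 · 1
3 · 3 · 3 · 2 · 0 · 1
0 · 3 · 2 · 1 · 1 · 0
t=12: 2 · 3 · 1 · 1 · 1 · 2
3 · 1 · 0 · 1 · 3 · 1
3 · 3 · 3 · 2 · 0 · 1
0 · 3 · 3 · 1 · 1 · 0
t=13: 3 · 3 · 1 · 1 · 1 · 2
0 · 3 · 1 · 1 · 3 · 1
1 · 2 · 1 · 3 · 0 · 1
2 · 1 · 2 · 2 · 1 · 0

2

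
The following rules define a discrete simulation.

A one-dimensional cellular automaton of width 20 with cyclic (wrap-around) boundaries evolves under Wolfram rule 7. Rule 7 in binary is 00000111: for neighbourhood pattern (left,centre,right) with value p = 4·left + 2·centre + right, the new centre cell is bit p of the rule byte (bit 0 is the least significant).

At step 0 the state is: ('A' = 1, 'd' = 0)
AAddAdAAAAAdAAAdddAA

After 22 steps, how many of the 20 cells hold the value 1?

14

k=0  AAddAdAAAAAdAAAdddAA
k=1  dddAAdddddddddddAAdd
k=2  AAAdddAAAAAAAAAAdddA
k=3  ddddAAdddddddddddAAd
k=4  AAAAdddAAAAAAAAAAddd
k=5  dddddAAdddddddddddAA
k=6  dAAAAdddAAAAAAAAAAdd
k=7  AdddddAAdddddddddddA
k=8  ddAAAAdddAAAAAAAAAAd
k=9  AAdddddAAddddddddddd
k=10  dddAAAAdddAAAAAAAAAA
k=11  dAAdddddAAdddddddddd
k=12  AdddAAAAdddAAAAAAAAA
k=13  ddAAdddddAAddddddddd
k=14  AAdddAAAAdddAAAAAAAA
k=15  dddAAdddddAAdddddddd
k=16  AAAdddAAAAdddAAAAAAA
k=17  ddddAAdddddAAddddddd
k=18  AAAAdddAAAAdddAAAAAA
k=19  dddddAAdddddAAdddddd
k=20  AAAAAdddAAAAdddAAAAA
k=21  ddddddAAdddddAAddddd
k=22  AAAAAAdddAAAAdddAAAA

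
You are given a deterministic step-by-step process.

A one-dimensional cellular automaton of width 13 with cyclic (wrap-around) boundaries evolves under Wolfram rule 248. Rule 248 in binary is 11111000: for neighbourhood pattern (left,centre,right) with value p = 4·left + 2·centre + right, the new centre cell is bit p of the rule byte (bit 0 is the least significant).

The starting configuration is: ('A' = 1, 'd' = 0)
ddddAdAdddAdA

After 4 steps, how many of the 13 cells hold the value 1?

0) ddddAdAdddAdA
1) AddddAdAdddAd
2) dAddddAdAdddA
3) AdAddddAdAddd
4) dAdAddddAdAdd

4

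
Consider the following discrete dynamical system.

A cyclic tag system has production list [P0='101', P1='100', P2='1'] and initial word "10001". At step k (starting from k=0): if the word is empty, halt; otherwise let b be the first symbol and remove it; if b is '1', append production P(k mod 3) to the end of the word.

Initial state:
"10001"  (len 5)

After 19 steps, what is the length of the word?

8

gen 0: "10001"  (len 5)
gen 1: "0001101"  (len 7)
gen 2: "001101"  (len 6)
gen 3: "01101"  (len 5)
gen 4: "1101"  (len 4)
gen 5: "101100"  (len 6)
gen 6: "011001"  (len 6)
gen 7: "11001"  (len 5)
gen 8: "1001100"  (len 7)
gen 9: "0011001"  (len 7)
gen 10: "011001"  (len 6)
gen 11: "11001"  (len 5)
gen 12: "10011"  (len 5)
gen 13: "0011101"  (len 7)
gen 14: "011101"  (len 6)
gen 15: "11101"  (len 5)
gen 16: "1101101"  (len 7)
gen 17: "101101100"  (len 9)
gen 18: "011011001"  (len 9)
gen 19: "11011001"  (len 8)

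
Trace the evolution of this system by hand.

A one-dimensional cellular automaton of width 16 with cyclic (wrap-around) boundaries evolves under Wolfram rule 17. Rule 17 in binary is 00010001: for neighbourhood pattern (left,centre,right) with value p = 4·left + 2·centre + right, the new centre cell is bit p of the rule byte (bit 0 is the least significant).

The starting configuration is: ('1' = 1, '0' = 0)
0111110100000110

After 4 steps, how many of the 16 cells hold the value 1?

9

t=0: 0111110100000110
t=1: 0000000011110001
t=2: 1111111000001100
t=3: 0000000111100010
t=4: 1111110000011001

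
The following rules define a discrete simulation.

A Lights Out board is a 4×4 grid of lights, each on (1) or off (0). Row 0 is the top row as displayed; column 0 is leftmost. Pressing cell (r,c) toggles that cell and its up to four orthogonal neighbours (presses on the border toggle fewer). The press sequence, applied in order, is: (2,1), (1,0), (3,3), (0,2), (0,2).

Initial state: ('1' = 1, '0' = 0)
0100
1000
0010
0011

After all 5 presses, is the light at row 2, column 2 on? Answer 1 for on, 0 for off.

[0] 0100
1000
0010
0011
[1] 0100
1100
1100
0111
[2] 1100
0000
0100
0111
[3] 1100
0000
0101
0100
[4] 1011
0010
0101
0100
[5] 1100
0000
0101
0100

0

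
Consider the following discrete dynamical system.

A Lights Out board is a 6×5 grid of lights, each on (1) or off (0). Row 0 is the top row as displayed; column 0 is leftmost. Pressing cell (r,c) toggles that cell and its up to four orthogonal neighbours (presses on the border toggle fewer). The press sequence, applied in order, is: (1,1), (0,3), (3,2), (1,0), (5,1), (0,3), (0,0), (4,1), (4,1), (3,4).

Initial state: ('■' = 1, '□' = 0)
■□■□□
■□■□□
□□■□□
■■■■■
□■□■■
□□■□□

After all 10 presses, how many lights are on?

[0] ■□■□□
■□■□□
□□■□□
■■■■■
□■□■■
□□■□□
[1] ■■■□□
□■□□□
□■■□□
■■■■■
□■□■■
□□■□□
[2] ■■□■■
□■□■□
□■■□□
■■■■■
□■□■■
□□■□□
[3] ■■□■■
□■□■□
□■□□□
■□□□■
□■■■■
□□■□□
[4] □■□■■
■□□■□
■■□□□
■□□□■
□■■■■
□□■□□
[5] □■□■■
■□□■□
■■□□□
■□□□■
□□■■■
■■□□□
[6] □■■□□
■□□□□
■■□□□
■□□□■
□□■■■
■■□□□
[7] ■□■□□
□□□□□
■■□□□
■□□□■
□□■■■
■■□□□
[8] ■□■□□
□□□□□
■■□□□
■■□□■
■■□■■
■□□□□
[9] ■□■□□
□□□□□
■■□□□
■□□□■
□□■■■
■■□□□
[10] ■□■□□
□□□□□
■■□□■
■□□■□
□□■■□
■■□□□

11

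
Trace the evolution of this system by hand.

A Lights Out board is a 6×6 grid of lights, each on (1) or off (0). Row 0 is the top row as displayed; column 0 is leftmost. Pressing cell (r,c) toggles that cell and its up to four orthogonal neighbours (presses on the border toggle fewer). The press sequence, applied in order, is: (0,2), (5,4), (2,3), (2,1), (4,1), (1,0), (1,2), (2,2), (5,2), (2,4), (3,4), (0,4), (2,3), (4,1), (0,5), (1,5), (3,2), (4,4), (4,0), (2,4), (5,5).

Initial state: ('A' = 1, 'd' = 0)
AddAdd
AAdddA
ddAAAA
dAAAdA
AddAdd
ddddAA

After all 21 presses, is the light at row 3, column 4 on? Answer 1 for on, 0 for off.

0

gen 0: AddAdd
AAdddA
ddAAAA
dAAAdA
AddAdd
ddddAA
gen 1: AAAddd
AAAddA
ddAAAA
dAAAdA
AddAdd
ddddAA
gen 2: AAAddd
AAAddA
ddAAAA
dAAAdA
AddAAd
dddAdd
gen 3: AAAddd
AAAAdA
dddddA
dAAddA
AddAAd
dddAdd
gen 4: AAAddd
AdAAdA
AAAddA
ddAddA
AddAAd
dddAdd
gen 5: AAAddd
AdAAdA
AAAddA
dAAddA
dAAAAd
dAdAdd
gen 6: dAAddd
dAAAdA
dAAddA
dAAddA
dAAAAd
dAdAdd
gen 7: dAdddd
dddddA
dAdddA
dAAddA
dAAAAd
dAdAdd
gen 8: dAdddd
ddAddA
ddAAdA
dAdddA
dAAAAd
dAdAdd
gen 9: dAdddd
ddAddA
ddAAdA
dAdddA
dAdAAd
ddAddd
gen 10: dAdddd
ddAdAA
ddAdAd
dAddAA
dAdAAd
ddAddd
gen 11: dAdddd
ddAdAA
ddAddd
dAdAdd
dAdAdd
ddAddd
gen 12: dAdAAA
ddAddA
ddAddd
dAdAdd
dAdAdd
ddAddd
gen 13: dAdAAA
ddAAdA
dddAAd
dAdddd
dAdAdd
ddAddd
gen 14: dAdAAA
ddAAdA
dddAAd
dddddd
AdAAdd
dAAddd
gen 15: dAdAdd
ddAAdd
dddAAd
dddddd
AdAAdd
dAAddd
gen 16: dAdAdA
ddAAAA
dddAAA
dddddd
AdAAdd
dAAddd
gen 17: dAdAdA
ddAAAA
ddAAAA
dAAAdd
AddAdd
dAAddd
gen 18: dAdAdA
ddAAAA
ddAAAA
dAAAAd
AdddAA
dAAdAd
gen 19: dAdAdA
ddAAAA
ddAAAA
AAAAAd
dAddAA
AAAdAd
gen 20: dAdAdA
ddAAdA
ddAddd
AAAAdd
dAddAA
AAAdAd
gen 21: dAdAdA
ddAAdA
ddAddd
AAAAdd
dAddAd
AAAddA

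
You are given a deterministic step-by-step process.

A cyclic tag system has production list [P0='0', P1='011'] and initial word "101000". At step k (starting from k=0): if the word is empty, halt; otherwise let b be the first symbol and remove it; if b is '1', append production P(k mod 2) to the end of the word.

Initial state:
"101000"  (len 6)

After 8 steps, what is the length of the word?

0

gen 0: "101000"  (len 6)
gen 1: "010000"  (len 6)
gen 2: "10000"  (len 5)
gen 3: "00000"  (len 5)
gen 4: "0000"  (len 4)
gen 5: "000"  (len 3)
gen 6: "00"  (len 2)
gen 7: "0"  (len 1)
gen 8: (halted — word empty)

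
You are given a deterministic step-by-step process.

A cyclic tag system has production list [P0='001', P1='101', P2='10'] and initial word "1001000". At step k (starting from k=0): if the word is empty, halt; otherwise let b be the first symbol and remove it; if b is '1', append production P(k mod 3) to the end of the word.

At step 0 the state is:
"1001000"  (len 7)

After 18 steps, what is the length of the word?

[0] "1001000"  (len 7)
[1] "001000001"  (len 9)
[2] "01000001"  (len 8)
[3] "1000001"  (len 7)
[4] "000001001"  (len 9)
[5] "00001001"  (len 8)
[6] "0001001"  (len 7)
[7] "001001"  (len 6)
[8] "01001"  (len 5)
[9] "1001"  (len 4)
[10] "001001"  (len 6)
[11] "01001"  (len 5)
[12] "1001"  (len 4)
[13] "001001"  (len 6)
[14] "01001"  (len 5)
[15] "1001"  (len 4)
[16] "001001"  (len 6)
[17] "01001"  (len 5)
[18] "1001"  (len 4)

4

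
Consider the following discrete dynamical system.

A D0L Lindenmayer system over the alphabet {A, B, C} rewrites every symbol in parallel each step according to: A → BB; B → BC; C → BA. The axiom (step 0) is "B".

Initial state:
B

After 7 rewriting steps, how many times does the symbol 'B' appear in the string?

73

gen 0: B
gen 1: BC
gen 2: BCBA
gen 3: BCBABCBB
gen 4: BCBABCBBBCBABCBC
gen 5: BCBABCBBBCBABCBCBCBABCBBBCBABCBA
gen 6: BCBABCBBBCBABCBCBCBABCBBBCBABCBABCBABCBBBCBABCBCBCBABCBBBCBABCBB
gen 7: BCBABCBBBCBABCBCBCBABCBBBCBABCBABCBABCBBBCBABCBCBCBABCBBBC…BBBCBABCBCBCBABCBBBCBABCBABCBABCBBBCBABCBCBCBABCBBBCBABCBC  (len 128)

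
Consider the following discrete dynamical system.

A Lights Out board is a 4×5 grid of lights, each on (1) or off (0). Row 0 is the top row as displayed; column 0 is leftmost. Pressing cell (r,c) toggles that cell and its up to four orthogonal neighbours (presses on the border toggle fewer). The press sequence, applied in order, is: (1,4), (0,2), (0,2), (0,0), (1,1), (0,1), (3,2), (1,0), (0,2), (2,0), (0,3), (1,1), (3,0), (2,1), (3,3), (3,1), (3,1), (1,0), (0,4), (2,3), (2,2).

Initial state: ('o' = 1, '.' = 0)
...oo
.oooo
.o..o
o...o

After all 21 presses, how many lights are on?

t=0: ...oo
.oooo
.o..o
o...o
t=1: ...o.
.oo..
.o...
o...o
t=2: .oo..
.o...
.o...
o...o
t=3: ...o.
.oo..
.o...
o...o
t=4: oo.o.
ooo..
.o...
o...o
t=5: o..o.
.....
.....
o...o
t=6: .ooo.
.o...
.....
o...o
t=7: .ooo.
.o...
..o..
ooooo
t=8: oooo.
o....
o.o..
ooooo
t=9: o....
o.o..
o.o..
ooooo
t=10: o....
..o..
.oo..
.oooo
t=11: o.ooo
..oo.
.oo..
.oooo
t=12: ooooo
oo.o.
..o..
.oooo
t=13: ooooo
oo.o.
o.o..
o.ooo
t=14: ooooo
o..o.
.o...
ooooo
t=15: ooooo
o..o.
.o.o.
oo...
t=16: ooooo
o..o.
...o.
..o..
t=17: ooooo
o..o.
.o.o.
oo...
t=18: .oooo
.o.o.
oo.o.
oo...
t=19: .oo..
.o.oo
oo.o.
oo...
t=20: .oo..
.o..o
ooo.o
oo.o.
t=21: .oo..
.oo.o
o..oo
oooo.

12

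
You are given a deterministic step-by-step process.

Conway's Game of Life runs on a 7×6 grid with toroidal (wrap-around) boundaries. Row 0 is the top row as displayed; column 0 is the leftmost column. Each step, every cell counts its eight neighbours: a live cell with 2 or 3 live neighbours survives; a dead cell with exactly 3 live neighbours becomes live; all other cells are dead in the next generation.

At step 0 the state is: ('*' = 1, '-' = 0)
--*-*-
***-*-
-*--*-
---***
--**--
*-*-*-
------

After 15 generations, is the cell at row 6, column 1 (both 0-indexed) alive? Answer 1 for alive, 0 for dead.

0

gen 0: --*-*-
***-*-
-*--*-
---***
--**--
*-*-*-
------
gen 1: --*--*
*-*-*-
-*----
-----*
-**---
-**---
-*---*
gen 2: --****
*-**-*
**---*
***---
***---
------
-*----
gen 3: -----*
------
---**-
------
*-*---
*-*---
--***-
gen 4: ---**-
----*-
------
---*--
------
--*--*
-*****
gen 5: ------
---**-
------
------
------
***--*
**---*
gen 6: *---**
------
------
------
**----
--*--*
--*--*
gen 7: *---**
-----*
------
------
**----
--*--*
-*-*--
gen 8: *---**
*---**
------
------
**----
--*---
-***--
gen 9: --*---
*---*-
-----*
------
-*----
*--*--
******
gen 10: --*---
-----*
-----*
------
------
---*--
*---**
gen 11: *---*-
------
------
------
------
----**
---***
gen 12: ---**-
------
------
------
------
---*-*
*--*--
gen 13: ---**-
------
------
------
------
----*-
--**-*
gen 14: --***-
------
------
------
------
---**-
--*--*
gen 15: --***-
---*--
------
------
------
---**-
--*--*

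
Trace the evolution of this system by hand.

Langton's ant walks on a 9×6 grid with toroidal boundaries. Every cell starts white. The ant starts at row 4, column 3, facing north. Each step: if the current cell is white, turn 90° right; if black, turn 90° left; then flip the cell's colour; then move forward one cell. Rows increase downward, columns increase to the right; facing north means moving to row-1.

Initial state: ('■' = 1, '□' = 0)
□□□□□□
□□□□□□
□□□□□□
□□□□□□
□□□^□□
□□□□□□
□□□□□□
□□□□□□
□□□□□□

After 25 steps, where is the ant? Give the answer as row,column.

6,2

gen 0: □□□□□□
□□□□□□
□□□□□□
□□□□□□
□□□^□□
□□□□□□
□□□□□□
□□□□□□
□□□□□□
gen 1: □□□□□□
□□□□□□
□□□□□□
□□□□□□
□□□■>□
□□□□□□
□□□□□□
□□□□□□
□□□□□□
gen 2: □□□□□□
□□□□□□
□□□□□□
□□□□□□
□□□■■□
□□□□v□
□□□□□□
□□□□□□
□□□□□□
gen 3: □□□□□□
□□□□□□
□□□□□□
□□□□□□
□□□■■□
□□□<■□
□□□□□□
□□□□□□
□□□□□□
gen 4: □□□□□□
□□□□□□
□□□□□□
□□□□□□
□□□^■□
□□□■■□
□□□□□□
□□□□□□
□□□□□□
gen 5: □□□□□□
□□□□□□
□□□□□□
□□□□□□
□□<□■□
□□□■■□
□□□□□□
□□□□□□
□□□□□□
gen 6: □□□□□□
□□□□□□
□□□□□□
□□^□□□
□□■□■□
□□□■■□
□□□□□□
□□□□□□
□□□□□□
gen 7: □□□□□□
□□□□□□
□□□□□□
□□■>□□
□□■□■□
□□□■■□
□□□□□□
□□□□□□
□□□□□□
gen 8: □□□□□□
□□□□□□
□□□□□□
□□■■□□
□□■v■□
□□□■■□
□□□□□□
□□□□□□
□□□□□□
gen 9: □□□□□□
□□□□□□
□□□□□□
□□■■□□
□□<■■□
□□□■■□
□□□□□□
□□□□□□
□□□□□□
gen 10: □□□□□□
□□□□□□
□□□□□□
□□■■□□
□□□■■□
□□v■■□
□□□□□□
□□□□□□
□□□□□□
gen 11: □□□□□□
□□□□□□
□□□□□□
□□■■□□
□□□■■□
□<■■■□
□□□□□□
□□□□□□
□□□□□□
gen 12: □□□□□□
□□□□□□
□□□□□□
□□■■□□
□^□■■□
□■■■■□
□□□□□□
□□□□□□
□□□□□□
gen 13: □□□□□□
□□□□□□
□□□□□□
□□■■□□
□■>■■□
□■■■■□
□□□□□□
□□□□□□
□□□□□□
gen 14: □□□□□□
□□□□□□
□□□□□□
□□■■□□
□■■■■□
□■v■■□
□□□□□□
□□□□□□
□□□□□□
gen 15: □□□□□□
□□□□□□
□□□□□□
□□■■□□
□■■■■□
□■□>■□
□□□□□□
□□□□□□
□□□□□□
gen 16: □□□□□□
□□□□□□
□□□□□□
□□■■□□
□■■^■□
□■□□■□
□□□□□□
□□□□□□
□□□□□□
gen 17: □□□□□□
□□□□□□
□□□□□□
□□■■□□
□■<□■□
□■□□■□
□□□□□□
□□□□□□
□□□□□□
gen 18: □□□□□□
□□□□□□
□□□□□□
□□■■□□
□■□□■□
□■v□■□
□□□□□□
□□□□□□
□□□□□□
gen 19: □□□□□□
□□□□□□
□□□□□□
□□■■□□
□■□□■□
□<■□■□
□□□□□□
□□□□□□
□□□□□□
gen 20: □□□□□□
□□□□□□
□□□□□□
□□■■□□
□■□□■□
□□■□■□
□v□□□□
□□□□□□
□□□□□□
gen 21: □□□□□□
□□□□□□
□□□□□□
□□■■□□
□■□□■□
□□■□■□
<■□□□□
□□□□□□
□□□□□□
gen 22: □□□□□□
□□□□□□
□□□□□□
□□■■□□
□■□□■□
^□■□■□
■■□□□□
□□□□□□
□□□□□□
gen 23: □□□□□□
□□□□□□
□□□□□□
□□■■□□
□■□□■□
■>■□■□
■■□□□□
□□□□□□
□□□□□□
gen 24: □□□□□□
□□□□□□
□□□□□□
□□■■□□
□■□□■□
■■■□■□
■v□□□□
□□□□□□
□□□□□□
gen 25: □□□□□□
□□□□□□
□□□□□□
□□■■□□
□■□□■□
■■■□■□
■□>□□□
□□□□□□
□□□□□□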